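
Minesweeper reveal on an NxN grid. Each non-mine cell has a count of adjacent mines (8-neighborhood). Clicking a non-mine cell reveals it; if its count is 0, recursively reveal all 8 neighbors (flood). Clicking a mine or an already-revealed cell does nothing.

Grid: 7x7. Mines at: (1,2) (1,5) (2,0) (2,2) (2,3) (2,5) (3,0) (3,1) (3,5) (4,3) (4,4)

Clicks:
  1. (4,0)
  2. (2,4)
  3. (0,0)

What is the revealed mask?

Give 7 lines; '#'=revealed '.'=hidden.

Answer: ##.....
##.....
....#..
.......
#......
.......
.......

Derivation:
Click 1 (4,0) count=2: revealed 1 new [(4,0)] -> total=1
Click 2 (2,4) count=4: revealed 1 new [(2,4)] -> total=2
Click 3 (0,0) count=0: revealed 4 new [(0,0) (0,1) (1,0) (1,1)] -> total=6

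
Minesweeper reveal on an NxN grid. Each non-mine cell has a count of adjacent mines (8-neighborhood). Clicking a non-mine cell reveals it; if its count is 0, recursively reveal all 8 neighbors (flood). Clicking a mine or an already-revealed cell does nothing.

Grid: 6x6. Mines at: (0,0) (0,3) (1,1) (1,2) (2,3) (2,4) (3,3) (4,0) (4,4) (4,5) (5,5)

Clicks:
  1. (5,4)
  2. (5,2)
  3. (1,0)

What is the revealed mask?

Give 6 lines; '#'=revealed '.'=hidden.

Click 1 (5,4) count=3: revealed 1 new [(5,4)] -> total=1
Click 2 (5,2) count=0: revealed 6 new [(4,1) (4,2) (4,3) (5,1) (5,2) (5,3)] -> total=7
Click 3 (1,0) count=2: revealed 1 new [(1,0)] -> total=8

Answer: ......
#.....
......
......
.###..
.####.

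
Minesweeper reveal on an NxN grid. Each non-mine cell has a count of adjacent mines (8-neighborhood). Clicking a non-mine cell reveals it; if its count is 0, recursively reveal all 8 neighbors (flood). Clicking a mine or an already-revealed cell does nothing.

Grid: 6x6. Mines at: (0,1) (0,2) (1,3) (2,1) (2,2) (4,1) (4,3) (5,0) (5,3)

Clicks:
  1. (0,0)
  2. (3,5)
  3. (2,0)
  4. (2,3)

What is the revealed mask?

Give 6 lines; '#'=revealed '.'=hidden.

Click 1 (0,0) count=1: revealed 1 new [(0,0)] -> total=1
Click 2 (3,5) count=0: revealed 12 new [(0,4) (0,5) (1,4) (1,5) (2,4) (2,5) (3,4) (3,5) (4,4) (4,5) (5,4) (5,5)] -> total=13
Click 3 (2,0) count=1: revealed 1 new [(2,0)] -> total=14
Click 4 (2,3) count=2: revealed 1 new [(2,3)] -> total=15

Answer: #...##
....##
#..###
....##
....##
....##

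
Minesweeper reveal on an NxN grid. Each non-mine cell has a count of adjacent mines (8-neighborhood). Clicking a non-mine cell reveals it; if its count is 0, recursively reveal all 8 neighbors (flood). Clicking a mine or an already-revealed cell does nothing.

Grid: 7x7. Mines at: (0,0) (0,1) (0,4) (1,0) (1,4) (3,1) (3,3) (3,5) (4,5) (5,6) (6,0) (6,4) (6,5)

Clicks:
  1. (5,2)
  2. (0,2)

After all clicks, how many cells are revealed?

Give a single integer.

Click 1 (5,2) count=0: revealed 9 new [(4,1) (4,2) (4,3) (5,1) (5,2) (5,3) (6,1) (6,2) (6,3)] -> total=9
Click 2 (0,2) count=1: revealed 1 new [(0,2)] -> total=10

Answer: 10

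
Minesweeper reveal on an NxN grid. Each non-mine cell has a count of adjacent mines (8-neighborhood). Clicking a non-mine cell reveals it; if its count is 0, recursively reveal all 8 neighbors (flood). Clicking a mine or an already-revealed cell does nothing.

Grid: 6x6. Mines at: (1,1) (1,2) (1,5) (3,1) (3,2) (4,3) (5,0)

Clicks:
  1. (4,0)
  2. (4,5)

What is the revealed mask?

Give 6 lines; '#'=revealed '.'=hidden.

Answer: ......
......
....##
....##
#...##
....##

Derivation:
Click 1 (4,0) count=2: revealed 1 new [(4,0)] -> total=1
Click 2 (4,5) count=0: revealed 8 new [(2,4) (2,5) (3,4) (3,5) (4,4) (4,5) (5,4) (5,5)] -> total=9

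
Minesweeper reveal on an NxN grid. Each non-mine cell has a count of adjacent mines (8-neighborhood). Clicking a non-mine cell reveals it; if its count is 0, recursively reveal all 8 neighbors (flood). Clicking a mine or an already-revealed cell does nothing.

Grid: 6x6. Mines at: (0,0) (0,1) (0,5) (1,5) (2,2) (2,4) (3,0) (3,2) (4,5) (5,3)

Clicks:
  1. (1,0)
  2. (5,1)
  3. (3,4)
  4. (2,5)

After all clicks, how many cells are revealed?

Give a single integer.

Click 1 (1,0) count=2: revealed 1 new [(1,0)] -> total=1
Click 2 (5,1) count=0: revealed 6 new [(4,0) (4,1) (4,2) (5,0) (5,1) (5,2)] -> total=7
Click 3 (3,4) count=2: revealed 1 new [(3,4)] -> total=8
Click 4 (2,5) count=2: revealed 1 new [(2,5)] -> total=9

Answer: 9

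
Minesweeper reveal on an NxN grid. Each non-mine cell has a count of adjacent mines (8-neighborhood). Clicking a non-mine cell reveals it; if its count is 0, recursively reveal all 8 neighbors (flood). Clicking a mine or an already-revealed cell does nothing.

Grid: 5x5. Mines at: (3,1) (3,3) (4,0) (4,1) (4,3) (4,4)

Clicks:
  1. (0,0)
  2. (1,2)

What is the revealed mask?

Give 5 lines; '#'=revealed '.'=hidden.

Click 1 (0,0) count=0: revealed 15 new [(0,0) (0,1) (0,2) (0,3) (0,4) (1,0) (1,1) (1,2) (1,3) (1,4) (2,0) (2,1) (2,2) (2,3) (2,4)] -> total=15
Click 2 (1,2) count=0: revealed 0 new [(none)] -> total=15

Answer: #####
#####
#####
.....
.....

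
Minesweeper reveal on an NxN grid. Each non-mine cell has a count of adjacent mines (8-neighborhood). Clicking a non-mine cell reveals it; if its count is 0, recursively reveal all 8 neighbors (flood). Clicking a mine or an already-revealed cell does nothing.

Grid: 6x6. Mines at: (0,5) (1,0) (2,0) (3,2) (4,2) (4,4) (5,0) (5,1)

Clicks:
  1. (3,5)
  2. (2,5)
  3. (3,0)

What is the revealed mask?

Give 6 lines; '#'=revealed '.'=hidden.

Click 1 (3,5) count=1: revealed 1 new [(3,5)] -> total=1
Click 2 (2,5) count=0: revealed 16 new [(0,1) (0,2) (0,3) (0,4) (1,1) (1,2) (1,3) (1,4) (1,5) (2,1) (2,2) (2,3) (2,4) (2,5) (3,3) (3,4)] -> total=17
Click 3 (3,0) count=1: revealed 1 new [(3,0)] -> total=18

Answer: .####.
.#####
.#####
#..###
......
......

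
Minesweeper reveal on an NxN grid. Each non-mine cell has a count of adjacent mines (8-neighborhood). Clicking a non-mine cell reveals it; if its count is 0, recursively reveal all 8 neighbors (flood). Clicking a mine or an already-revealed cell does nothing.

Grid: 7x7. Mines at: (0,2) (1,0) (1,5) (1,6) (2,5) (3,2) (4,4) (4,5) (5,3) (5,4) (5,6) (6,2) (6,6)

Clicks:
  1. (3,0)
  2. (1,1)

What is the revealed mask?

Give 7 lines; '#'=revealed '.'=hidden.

Answer: .......
.#.....
##.....
##.....
##.....
##.....
##.....

Derivation:
Click 1 (3,0) count=0: revealed 10 new [(2,0) (2,1) (3,0) (3,1) (4,0) (4,1) (5,0) (5,1) (6,0) (6,1)] -> total=10
Click 2 (1,1) count=2: revealed 1 new [(1,1)] -> total=11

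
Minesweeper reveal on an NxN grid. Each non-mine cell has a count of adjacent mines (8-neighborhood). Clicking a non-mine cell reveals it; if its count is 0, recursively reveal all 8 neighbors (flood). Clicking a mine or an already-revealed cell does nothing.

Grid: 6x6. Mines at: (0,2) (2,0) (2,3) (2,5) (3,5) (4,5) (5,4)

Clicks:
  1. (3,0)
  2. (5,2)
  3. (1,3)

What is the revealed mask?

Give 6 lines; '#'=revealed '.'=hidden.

Answer: ......
...#..
......
####..
####..
####..

Derivation:
Click 1 (3,0) count=1: revealed 1 new [(3,0)] -> total=1
Click 2 (5,2) count=0: revealed 11 new [(3,1) (3,2) (3,3) (4,0) (4,1) (4,2) (4,3) (5,0) (5,1) (5,2) (5,3)] -> total=12
Click 3 (1,3) count=2: revealed 1 new [(1,3)] -> total=13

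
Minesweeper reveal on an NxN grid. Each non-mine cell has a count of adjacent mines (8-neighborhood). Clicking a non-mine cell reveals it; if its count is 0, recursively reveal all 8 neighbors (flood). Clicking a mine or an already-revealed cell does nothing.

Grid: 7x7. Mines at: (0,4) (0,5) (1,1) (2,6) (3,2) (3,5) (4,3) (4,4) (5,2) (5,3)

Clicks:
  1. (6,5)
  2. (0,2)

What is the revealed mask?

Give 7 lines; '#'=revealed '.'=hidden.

Click 1 (6,5) count=0: revealed 8 new [(4,5) (4,6) (5,4) (5,5) (5,6) (6,4) (6,5) (6,6)] -> total=8
Click 2 (0,2) count=1: revealed 1 new [(0,2)] -> total=9

Answer: ..#....
.......
.......
.......
.....##
....###
....###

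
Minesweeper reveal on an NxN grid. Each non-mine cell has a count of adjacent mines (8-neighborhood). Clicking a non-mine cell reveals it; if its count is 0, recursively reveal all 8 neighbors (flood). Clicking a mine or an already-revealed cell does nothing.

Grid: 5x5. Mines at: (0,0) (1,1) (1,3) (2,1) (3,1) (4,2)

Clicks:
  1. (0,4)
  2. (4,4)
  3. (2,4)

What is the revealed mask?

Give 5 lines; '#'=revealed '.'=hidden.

Answer: ....#
.....
...##
...##
...##

Derivation:
Click 1 (0,4) count=1: revealed 1 new [(0,4)] -> total=1
Click 2 (4,4) count=0: revealed 6 new [(2,3) (2,4) (3,3) (3,4) (4,3) (4,4)] -> total=7
Click 3 (2,4) count=1: revealed 0 new [(none)] -> total=7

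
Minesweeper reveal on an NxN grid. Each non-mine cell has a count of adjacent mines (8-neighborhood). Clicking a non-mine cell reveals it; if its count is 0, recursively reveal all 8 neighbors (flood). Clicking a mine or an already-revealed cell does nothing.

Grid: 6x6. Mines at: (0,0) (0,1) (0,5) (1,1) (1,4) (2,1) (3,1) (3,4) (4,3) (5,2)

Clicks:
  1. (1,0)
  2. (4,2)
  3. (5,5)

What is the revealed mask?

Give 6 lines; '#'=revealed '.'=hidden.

Answer: ......
#.....
......
......
..#.##
....##

Derivation:
Click 1 (1,0) count=4: revealed 1 new [(1,0)] -> total=1
Click 2 (4,2) count=3: revealed 1 new [(4,2)] -> total=2
Click 3 (5,5) count=0: revealed 4 new [(4,4) (4,5) (5,4) (5,5)] -> total=6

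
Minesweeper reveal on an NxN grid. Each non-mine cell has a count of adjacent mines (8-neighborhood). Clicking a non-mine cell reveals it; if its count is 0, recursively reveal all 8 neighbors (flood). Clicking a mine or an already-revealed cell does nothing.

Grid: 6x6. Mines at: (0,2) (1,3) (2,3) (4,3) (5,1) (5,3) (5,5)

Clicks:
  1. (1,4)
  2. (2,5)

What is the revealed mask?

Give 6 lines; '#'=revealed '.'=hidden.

Answer: ....##
....##
....##
....##
....##
......

Derivation:
Click 1 (1,4) count=2: revealed 1 new [(1,4)] -> total=1
Click 2 (2,5) count=0: revealed 9 new [(0,4) (0,5) (1,5) (2,4) (2,5) (3,4) (3,5) (4,4) (4,5)] -> total=10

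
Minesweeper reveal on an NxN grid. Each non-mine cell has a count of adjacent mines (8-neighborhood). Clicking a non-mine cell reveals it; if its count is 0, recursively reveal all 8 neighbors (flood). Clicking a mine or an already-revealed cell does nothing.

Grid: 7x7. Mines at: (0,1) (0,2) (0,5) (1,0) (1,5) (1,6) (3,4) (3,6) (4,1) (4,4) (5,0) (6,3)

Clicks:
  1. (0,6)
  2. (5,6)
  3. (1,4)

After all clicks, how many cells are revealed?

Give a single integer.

Answer: 10

Derivation:
Click 1 (0,6) count=3: revealed 1 new [(0,6)] -> total=1
Click 2 (5,6) count=0: revealed 8 new [(4,5) (4,6) (5,4) (5,5) (5,6) (6,4) (6,5) (6,6)] -> total=9
Click 3 (1,4) count=2: revealed 1 new [(1,4)] -> total=10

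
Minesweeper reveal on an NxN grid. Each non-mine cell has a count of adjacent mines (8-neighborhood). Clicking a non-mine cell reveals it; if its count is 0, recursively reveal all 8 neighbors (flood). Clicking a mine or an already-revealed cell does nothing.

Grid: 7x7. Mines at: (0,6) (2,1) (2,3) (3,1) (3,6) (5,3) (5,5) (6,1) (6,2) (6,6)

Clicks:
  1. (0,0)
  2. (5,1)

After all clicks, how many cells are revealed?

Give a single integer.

Answer: 13

Derivation:
Click 1 (0,0) count=0: revealed 12 new [(0,0) (0,1) (0,2) (0,3) (0,4) (0,5) (1,0) (1,1) (1,2) (1,3) (1,4) (1,5)] -> total=12
Click 2 (5,1) count=2: revealed 1 new [(5,1)] -> total=13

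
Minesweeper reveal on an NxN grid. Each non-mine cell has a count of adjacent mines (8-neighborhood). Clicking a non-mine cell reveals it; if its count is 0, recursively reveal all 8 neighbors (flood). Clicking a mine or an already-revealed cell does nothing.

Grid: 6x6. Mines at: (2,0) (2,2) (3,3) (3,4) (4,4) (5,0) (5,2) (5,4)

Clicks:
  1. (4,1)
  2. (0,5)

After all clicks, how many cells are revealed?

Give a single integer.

Answer: 16

Derivation:
Click 1 (4,1) count=2: revealed 1 new [(4,1)] -> total=1
Click 2 (0,5) count=0: revealed 15 new [(0,0) (0,1) (0,2) (0,3) (0,4) (0,5) (1,0) (1,1) (1,2) (1,3) (1,4) (1,5) (2,3) (2,4) (2,5)] -> total=16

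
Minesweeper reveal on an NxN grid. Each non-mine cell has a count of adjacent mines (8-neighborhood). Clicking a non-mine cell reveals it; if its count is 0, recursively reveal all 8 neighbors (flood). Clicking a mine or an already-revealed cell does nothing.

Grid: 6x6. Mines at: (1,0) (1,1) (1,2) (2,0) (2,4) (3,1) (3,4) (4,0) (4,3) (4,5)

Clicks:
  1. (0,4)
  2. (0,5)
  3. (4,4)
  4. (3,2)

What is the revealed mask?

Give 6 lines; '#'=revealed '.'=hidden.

Click 1 (0,4) count=0: revealed 6 new [(0,3) (0,4) (0,5) (1,3) (1,4) (1,5)] -> total=6
Click 2 (0,5) count=0: revealed 0 new [(none)] -> total=6
Click 3 (4,4) count=3: revealed 1 new [(4,4)] -> total=7
Click 4 (3,2) count=2: revealed 1 new [(3,2)] -> total=8

Answer: ...###
...###
......
..#...
....#.
......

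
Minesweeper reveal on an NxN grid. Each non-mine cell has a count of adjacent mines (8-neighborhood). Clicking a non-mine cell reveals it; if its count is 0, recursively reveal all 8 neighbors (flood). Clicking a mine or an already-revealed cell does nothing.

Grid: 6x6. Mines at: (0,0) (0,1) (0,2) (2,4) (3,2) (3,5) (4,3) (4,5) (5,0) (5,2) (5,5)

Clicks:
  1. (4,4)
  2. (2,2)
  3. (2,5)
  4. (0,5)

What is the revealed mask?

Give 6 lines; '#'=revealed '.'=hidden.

Click 1 (4,4) count=4: revealed 1 new [(4,4)] -> total=1
Click 2 (2,2) count=1: revealed 1 new [(2,2)] -> total=2
Click 3 (2,5) count=2: revealed 1 new [(2,5)] -> total=3
Click 4 (0,5) count=0: revealed 6 new [(0,3) (0,4) (0,5) (1,3) (1,4) (1,5)] -> total=9

Answer: ...###
...###
..#..#
......
....#.
......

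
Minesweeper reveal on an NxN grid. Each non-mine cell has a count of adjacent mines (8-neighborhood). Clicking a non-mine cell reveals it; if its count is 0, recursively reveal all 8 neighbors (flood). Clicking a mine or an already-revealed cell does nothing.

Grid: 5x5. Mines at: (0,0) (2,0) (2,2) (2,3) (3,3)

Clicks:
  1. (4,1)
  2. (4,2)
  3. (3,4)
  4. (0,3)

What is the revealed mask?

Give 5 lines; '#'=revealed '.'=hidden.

Click 1 (4,1) count=0: revealed 6 new [(3,0) (3,1) (3,2) (4,0) (4,1) (4,2)] -> total=6
Click 2 (4,2) count=1: revealed 0 new [(none)] -> total=6
Click 3 (3,4) count=2: revealed 1 new [(3,4)] -> total=7
Click 4 (0,3) count=0: revealed 8 new [(0,1) (0,2) (0,3) (0,4) (1,1) (1,2) (1,3) (1,4)] -> total=15

Answer: .####
.####
.....
###.#
###..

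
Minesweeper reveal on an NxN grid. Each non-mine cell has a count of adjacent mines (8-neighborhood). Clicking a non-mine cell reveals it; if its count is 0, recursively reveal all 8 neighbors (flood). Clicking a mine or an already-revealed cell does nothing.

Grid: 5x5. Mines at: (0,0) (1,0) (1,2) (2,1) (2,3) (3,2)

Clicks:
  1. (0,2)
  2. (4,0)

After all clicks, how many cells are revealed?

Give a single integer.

Click 1 (0,2) count=1: revealed 1 new [(0,2)] -> total=1
Click 2 (4,0) count=0: revealed 4 new [(3,0) (3,1) (4,0) (4,1)] -> total=5

Answer: 5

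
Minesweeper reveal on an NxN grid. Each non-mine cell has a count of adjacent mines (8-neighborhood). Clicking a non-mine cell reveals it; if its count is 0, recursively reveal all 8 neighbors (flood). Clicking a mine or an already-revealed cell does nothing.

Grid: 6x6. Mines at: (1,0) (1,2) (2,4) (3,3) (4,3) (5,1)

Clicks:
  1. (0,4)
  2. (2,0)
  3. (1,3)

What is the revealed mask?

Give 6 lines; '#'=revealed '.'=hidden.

Click 1 (0,4) count=0: revealed 6 new [(0,3) (0,4) (0,5) (1,3) (1,4) (1,5)] -> total=6
Click 2 (2,0) count=1: revealed 1 new [(2,0)] -> total=7
Click 3 (1,3) count=2: revealed 0 new [(none)] -> total=7

Answer: ...###
...###
#.....
......
......
......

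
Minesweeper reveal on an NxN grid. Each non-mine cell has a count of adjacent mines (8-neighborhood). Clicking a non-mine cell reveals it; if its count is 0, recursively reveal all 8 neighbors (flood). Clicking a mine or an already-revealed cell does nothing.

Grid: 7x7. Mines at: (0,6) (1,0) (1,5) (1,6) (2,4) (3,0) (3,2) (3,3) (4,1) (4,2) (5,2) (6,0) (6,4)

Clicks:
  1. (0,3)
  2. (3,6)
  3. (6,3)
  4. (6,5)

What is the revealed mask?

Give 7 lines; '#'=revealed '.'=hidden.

Click 1 (0,3) count=0: revealed 11 new [(0,1) (0,2) (0,3) (0,4) (1,1) (1,2) (1,3) (1,4) (2,1) (2,2) (2,3)] -> total=11
Click 2 (3,6) count=0: revealed 13 new [(2,5) (2,6) (3,4) (3,5) (3,6) (4,4) (4,5) (4,6) (5,4) (5,5) (5,6) (6,5) (6,6)] -> total=24
Click 3 (6,3) count=2: revealed 1 new [(6,3)] -> total=25
Click 4 (6,5) count=1: revealed 0 new [(none)] -> total=25

Answer: .####..
.####..
.###.##
....###
....###
....###
...#.##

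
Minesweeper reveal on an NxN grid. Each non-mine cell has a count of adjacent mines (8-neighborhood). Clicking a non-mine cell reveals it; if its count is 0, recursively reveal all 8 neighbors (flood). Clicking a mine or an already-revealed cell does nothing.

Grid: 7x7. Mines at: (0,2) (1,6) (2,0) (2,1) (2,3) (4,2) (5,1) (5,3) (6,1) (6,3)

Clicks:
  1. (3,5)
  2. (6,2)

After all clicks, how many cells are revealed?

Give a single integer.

Answer: 16

Derivation:
Click 1 (3,5) count=0: revealed 15 new [(2,4) (2,5) (2,6) (3,4) (3,5) (3,6) (4,4) (4,5) (4,6) (5,4) (5,5) (5,6) (6,4) (6,5) (6,6)] -> total=15
Click 2 (6,2) count=4: revealed 1 new [(6,2)] -> total=16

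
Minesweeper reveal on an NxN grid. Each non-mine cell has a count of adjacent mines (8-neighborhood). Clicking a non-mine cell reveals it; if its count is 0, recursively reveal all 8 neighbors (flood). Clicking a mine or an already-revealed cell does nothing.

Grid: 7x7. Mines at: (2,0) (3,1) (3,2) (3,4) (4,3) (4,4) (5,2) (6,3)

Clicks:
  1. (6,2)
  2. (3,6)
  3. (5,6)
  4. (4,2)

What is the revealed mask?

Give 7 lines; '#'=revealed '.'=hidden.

Answer: #######
#######
.######
.....##
..#..##
....###
..#.###

Derivation:
Click 1 (6,2) count=2: revealed 1 new [(6,2)] -> total=1
Click 2 (3,6) count=0: revealed 30 new [(0,0) (0,1) (0,2) (0,3) (0,4) (0,5) (0,6) (1,0) (1,1) (1,2) (1,3) (1,4) (1,5) (1,6) (2,1) (2,2) (2,3) (2,4) (2,5) (2,6) (3,5) (3,6) (4,5) (4,6) (5,4) (5,5) (5,6) (6,4) (6,5) (6,6)] -> total=31
Click 3 (5,6) count=0: revealed 0 new [(none)] -> total=31
Click 4 (4,2) count=4: revealed 1 new [(4,2)] -> total=32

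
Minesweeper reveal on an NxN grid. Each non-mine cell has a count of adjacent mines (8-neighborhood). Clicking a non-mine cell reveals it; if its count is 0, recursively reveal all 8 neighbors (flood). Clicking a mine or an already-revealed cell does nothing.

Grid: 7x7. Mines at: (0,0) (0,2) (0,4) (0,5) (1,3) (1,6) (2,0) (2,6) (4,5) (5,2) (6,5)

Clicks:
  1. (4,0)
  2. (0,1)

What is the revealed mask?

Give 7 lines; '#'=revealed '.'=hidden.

Click 1 (4,0) count=0: revealed 8 new [(3,0) (3,1) (4,0) (4,1) (5,0) (5,1) (6,0) (6,1)] -> total=8
Click 2 (0,1) count=2: revealed 1 new [(0,1)] -> total=9

Answer: .#.....
.......
.......
##.....
##.....
##.....
##.....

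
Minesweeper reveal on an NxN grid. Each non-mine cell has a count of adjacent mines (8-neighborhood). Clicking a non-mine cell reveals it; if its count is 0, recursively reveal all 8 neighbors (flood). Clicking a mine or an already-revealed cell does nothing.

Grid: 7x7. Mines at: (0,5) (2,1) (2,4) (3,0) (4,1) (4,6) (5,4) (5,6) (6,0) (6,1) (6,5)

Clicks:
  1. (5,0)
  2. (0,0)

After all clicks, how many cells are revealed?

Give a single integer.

Answer: 11

Derivation:
Click 1 (5,0) count=3: revealed 1 new [(5,0)] -> total=1
Click 2 (0,0) count=0: revealed 10 new [(0,0) (0,1) (0,2) (0,3) (0,4) (1,0) (1,1) (1,2) (1,3) (1,4)] -> total=11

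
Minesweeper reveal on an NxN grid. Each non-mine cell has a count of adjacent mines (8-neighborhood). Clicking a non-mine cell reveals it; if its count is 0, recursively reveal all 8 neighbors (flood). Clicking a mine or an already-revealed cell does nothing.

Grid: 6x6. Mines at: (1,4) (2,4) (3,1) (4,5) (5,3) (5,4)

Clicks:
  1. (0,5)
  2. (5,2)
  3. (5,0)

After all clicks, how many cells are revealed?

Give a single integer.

Click 1 (0,5) count=1: revealed 1 new [(0,5)] -> total=1
Click 2 (5,2) count=1: revealed 1 new [(5,2)] -> total=2
Click 3 (5,0) count=0: revealed 5 new [(4,0) (4,1) (4,2) (5,0) (5,1)] -> total=7

Answer: 7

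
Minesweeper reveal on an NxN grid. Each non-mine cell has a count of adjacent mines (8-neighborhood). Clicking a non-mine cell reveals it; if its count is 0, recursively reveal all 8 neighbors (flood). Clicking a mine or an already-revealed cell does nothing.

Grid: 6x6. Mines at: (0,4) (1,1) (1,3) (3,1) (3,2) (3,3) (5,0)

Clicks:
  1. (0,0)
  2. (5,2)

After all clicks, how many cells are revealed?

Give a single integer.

Answer: 17

Derivation:
Click 1 (0,0) count=1: revealed 1 new [(0,0)] -> total=1
Click 2 (5,2) count=0: revealed 16 new [(1,4) (1,5) (2,4) (2,5) (3,4) (3,5) (4,1) (4,2) (4,3) (4,4) (4,5) (5,1) (5,2) (5,3) (5,4) (5,5)] -> total=17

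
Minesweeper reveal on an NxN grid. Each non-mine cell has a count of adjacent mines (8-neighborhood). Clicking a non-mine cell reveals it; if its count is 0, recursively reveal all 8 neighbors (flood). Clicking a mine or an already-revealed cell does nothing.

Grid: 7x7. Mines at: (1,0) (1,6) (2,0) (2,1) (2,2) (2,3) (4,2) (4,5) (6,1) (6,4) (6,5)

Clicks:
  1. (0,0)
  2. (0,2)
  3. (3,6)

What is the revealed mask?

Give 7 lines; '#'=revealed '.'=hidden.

Answer: ######.
.#####.
.......
......#
.......
.......
.......

Derivation:
Click 1 (0,0) count=1: revealed 1 new [(0,0)] -> total=1
Click 2 (0,2) count=0: revealed 10 new [(0,1) (0,2) (0,3) (0,4) (0,5) (1,1) (1,2) (1,3) (1,4) (1,5)] -> total=11
Click 3 (3,6) count=1: revealed 1 new [(3,6)] -> total=12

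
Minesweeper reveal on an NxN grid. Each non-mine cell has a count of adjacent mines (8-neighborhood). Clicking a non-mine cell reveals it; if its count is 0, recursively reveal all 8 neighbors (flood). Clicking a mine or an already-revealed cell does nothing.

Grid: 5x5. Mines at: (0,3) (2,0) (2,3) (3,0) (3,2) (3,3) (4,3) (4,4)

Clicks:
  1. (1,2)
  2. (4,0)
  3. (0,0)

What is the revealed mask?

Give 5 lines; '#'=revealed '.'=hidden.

Answer: ###..
###..
.....
.....
#....

Derivation:
Click 1 (1,2) count=2: revealed 1 new [(1,2)] -> total=1
Click 2 (4,0) count=1: revealed 1 new [(4,0)] -> total=2
Click 3 (0,0) count=0: revealed 5 new [(0,0) (0,1) (0,2) (1,0) (1,1)] -> total=7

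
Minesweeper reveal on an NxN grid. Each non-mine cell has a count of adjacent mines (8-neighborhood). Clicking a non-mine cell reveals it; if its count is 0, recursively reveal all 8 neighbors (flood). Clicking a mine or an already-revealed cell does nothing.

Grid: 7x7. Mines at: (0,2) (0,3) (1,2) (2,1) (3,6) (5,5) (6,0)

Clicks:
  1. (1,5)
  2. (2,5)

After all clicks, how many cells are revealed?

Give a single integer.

Click 1 (1,5) count=0: revealed 33 new [(0,4) (0,5) (0,6) (1,3) (1,4) (1,5) (1,6) (2,2) (2,3) (2,4) (2,5) (2,6) (3,0) (3,1) (3,2) (3,3) (3,4) (3,5) (4,0) (4,1) (4,2) (4,3) (4,4) (4,5) (5,0) (5,1) (5,2) (5,3) (5,4) (6,1) (6,2) (6,3) (6,4)] -> total=33
Click 2 (2,5) count=1: revealed 0 new [(none)] -> total=33

Answer: 33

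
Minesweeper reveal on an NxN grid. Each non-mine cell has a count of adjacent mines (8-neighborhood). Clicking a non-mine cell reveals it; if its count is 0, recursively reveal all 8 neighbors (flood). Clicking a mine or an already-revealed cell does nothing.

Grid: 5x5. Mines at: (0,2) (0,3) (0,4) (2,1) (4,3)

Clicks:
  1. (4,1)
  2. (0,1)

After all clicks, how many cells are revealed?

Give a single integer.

Answer: 7

Derivation:
Click 1 (4,1) count=0: revealed 6 new [(3,0) (3,1) (3,2) (4,0) (4,1) (4,2)] -> total=6
Click 2 (0,1) count=1: revealed 1 new [(0,1)] -> total=7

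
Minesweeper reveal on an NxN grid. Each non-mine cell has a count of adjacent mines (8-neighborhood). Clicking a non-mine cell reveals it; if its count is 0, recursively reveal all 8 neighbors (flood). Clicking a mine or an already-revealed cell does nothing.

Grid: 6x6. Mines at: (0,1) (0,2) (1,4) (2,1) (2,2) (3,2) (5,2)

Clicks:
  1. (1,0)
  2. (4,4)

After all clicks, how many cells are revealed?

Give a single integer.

Answer: 13

Derivation:
Click 1 (1,0) count=2: revealed 1 new [(1,0)] -> total=1
Click 2 (4,4) count=0: revealed 12 new [(2,3) (2,4) (2,5) (3,3) (3,4) (3,5) (4,3) (4,4) (4,5) (5,3) (5,4) (5,5)] -> total=13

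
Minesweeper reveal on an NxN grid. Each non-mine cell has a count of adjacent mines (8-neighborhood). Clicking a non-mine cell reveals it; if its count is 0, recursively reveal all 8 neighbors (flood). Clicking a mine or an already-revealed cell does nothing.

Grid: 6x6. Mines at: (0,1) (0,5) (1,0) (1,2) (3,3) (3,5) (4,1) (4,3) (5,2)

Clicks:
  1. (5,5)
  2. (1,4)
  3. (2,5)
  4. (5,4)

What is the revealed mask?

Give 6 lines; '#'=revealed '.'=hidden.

Answer: ......
....#.
.....#
......
....##
....##

Derivation:
Click 1 (5,5) count=0: revealed 4 new [(4,4) (4,5) (5,4) (5,5)] -> total=4
Click 2 (1,4) count=1: revealed 1 new [(1,4)] -> total=5
Click 3 (2,5) count=1: revealed 1 new [(2,5)] -> total=6
Click 4 (5,4) count=1: revealed 0 new [(none)] -> total=6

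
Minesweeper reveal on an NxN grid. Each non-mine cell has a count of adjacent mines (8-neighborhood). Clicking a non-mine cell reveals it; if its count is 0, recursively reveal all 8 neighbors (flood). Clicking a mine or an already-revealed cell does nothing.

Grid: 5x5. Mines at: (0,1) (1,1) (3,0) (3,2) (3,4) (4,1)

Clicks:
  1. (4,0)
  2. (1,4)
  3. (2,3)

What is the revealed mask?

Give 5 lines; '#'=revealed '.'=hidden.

Answer: ..###
..###
..###
.....
#....

Derivation:
Click 1 (4,0) count=2: revealed 1 new [(4,0)] -> total=1
Click 2 (1,4) count=0: revealed 9 new [(0,2) (0,3) (0,4) (1,2) (1,3) (1,4) (2,2) (2,3) (2,4)] -> total=10
Click 3 (2,3) count=2: revealed 0 new [(none)] -> total=10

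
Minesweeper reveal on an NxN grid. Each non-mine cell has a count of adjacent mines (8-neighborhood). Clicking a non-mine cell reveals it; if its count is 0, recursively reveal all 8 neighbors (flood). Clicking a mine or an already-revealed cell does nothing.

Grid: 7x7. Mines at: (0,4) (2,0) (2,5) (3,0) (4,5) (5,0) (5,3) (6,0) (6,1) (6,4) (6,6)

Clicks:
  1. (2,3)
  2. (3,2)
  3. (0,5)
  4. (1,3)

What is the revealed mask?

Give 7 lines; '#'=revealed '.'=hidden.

Answer: ####.#.
#####..
.####..
.####..
.####..
.......
.......

Derivation:
Click 1 (2,3) count=0: revealed 21 new [(0,0) (0,1) (0,2) (0,3) (1,0) (1,1) (1,2) (1,3) (1,4) (2,1) (2,2) (2,3) (2,4) (3,1) (3,2) (3,3) (3,4) (4,1) (4,2) (4,3) (4,4)] -> total=21
Click 2 (3,2) count=0: revealed 0 new [(none)] -> total=21
Click 3 (0,5) count=1: revealed 1 new [(0,5)] -> total=22
Click 4 (1,3) count=1: revealed 0 new [(none)] -> total=22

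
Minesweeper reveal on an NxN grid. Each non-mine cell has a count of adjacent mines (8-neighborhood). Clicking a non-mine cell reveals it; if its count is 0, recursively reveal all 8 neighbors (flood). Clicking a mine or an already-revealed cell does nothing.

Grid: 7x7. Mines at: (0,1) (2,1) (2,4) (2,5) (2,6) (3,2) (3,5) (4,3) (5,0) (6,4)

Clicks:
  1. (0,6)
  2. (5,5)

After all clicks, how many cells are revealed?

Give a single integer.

Click 1 (0,6) count=0: revealed 10 new [(0,2) (0,3) (0,4) (0,5) (0,6) (1,2) (1,3) (1,4) (1,5) (1,6)] -> total=10
Click 2 (5,5) count=1: revealed 1 new [(5,5)] -> total=11

Answer: 11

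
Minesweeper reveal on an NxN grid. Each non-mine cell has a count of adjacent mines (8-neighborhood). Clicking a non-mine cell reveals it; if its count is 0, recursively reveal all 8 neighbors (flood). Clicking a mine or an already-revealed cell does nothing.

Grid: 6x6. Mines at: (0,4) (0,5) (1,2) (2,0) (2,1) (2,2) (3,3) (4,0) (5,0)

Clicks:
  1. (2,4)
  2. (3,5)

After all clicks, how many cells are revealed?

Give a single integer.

Answer: 16

Derivation:
Click 1 (2,4) count=1: revealed 1 new [(2,4)] -> total=1
Click 2 (3,5) count=0: revealed 15 new [(1,4) (1,5) (2,5) (3,4) (3,5) (4,1) (4,2) (4,3) (4,4) (4,5) (5,1) (5,2) (5,3) (5,4) (5,5)] -> total=16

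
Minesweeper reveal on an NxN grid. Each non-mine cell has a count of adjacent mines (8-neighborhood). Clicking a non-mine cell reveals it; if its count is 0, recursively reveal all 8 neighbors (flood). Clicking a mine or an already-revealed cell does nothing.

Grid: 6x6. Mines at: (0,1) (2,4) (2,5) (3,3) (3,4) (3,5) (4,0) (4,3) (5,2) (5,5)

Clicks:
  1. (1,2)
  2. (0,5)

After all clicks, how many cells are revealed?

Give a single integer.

Answer: 8

Derivation:
Click 1 (1,2) count=1: revealed 1 new [(1,2)] -> total=1
Click 2 (0,5) count=0: revealed 7 new [(0,2) (0,3) (0,4) (0,5) (1,3) (1,4) (1,5)] -> total=8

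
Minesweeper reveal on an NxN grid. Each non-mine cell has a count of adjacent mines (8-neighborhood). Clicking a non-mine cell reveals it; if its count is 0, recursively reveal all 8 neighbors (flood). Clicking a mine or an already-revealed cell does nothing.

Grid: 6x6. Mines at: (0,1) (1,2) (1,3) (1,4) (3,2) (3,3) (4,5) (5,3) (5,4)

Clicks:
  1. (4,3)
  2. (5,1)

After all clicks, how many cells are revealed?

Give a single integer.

Answer: 13

Derivation:
Click 1 (4,3) count=4: revealed 1 new [(4,3)] -> total=1
Click 2 (5,1) count=0: revealed 12 new [(1,0) (1,1) (2,0) (2,1) (3,0) (3,1) (4,0) (4,1) (4,2) (5,0) (5,1) (5,2)] -> total=13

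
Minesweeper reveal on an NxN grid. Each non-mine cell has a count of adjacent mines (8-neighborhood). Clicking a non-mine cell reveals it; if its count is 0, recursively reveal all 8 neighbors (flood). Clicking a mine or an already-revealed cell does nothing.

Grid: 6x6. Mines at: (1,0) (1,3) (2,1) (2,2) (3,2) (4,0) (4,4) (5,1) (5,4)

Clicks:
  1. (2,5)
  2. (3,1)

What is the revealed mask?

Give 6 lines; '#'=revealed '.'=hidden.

Click 1 (2,5) count=0: revealed 8 new [(0,4) (0,5) (1,4) (1,5) (2,4) (2,5) (3,4) (3,5)] -> total=8
Click 2 (3,1) count=4: revealed 1 new [(3,1)] -> total=9

Answer: ....##
....##
....##
.#..##
......
......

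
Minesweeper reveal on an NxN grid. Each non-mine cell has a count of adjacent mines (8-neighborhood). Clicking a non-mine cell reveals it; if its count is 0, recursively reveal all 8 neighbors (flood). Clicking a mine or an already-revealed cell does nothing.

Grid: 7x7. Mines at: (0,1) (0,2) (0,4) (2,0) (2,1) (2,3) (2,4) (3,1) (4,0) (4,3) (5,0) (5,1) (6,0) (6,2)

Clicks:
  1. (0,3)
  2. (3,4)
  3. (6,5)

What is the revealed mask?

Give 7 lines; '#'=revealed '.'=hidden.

Answer: ...#.##
.....##
.....##
....###
....###
...####
...####

Derivation:
Click 1 (0,3) count=2: revealed 1 new [(0,3)] -> total=1
Click 2 (3,4) count=3: revealed 1 new [(3,4)] -> total=2
Click 3 (6,5) count=0: revealed 19 new [(0,5) (0,6) (1,5) (1,6) (2,5) (2,6) (3,5) (3,6) (4,4) (4,5) (4,6) (5,3) (5,4) (5,5) (5,6) (6,3) (6,4) (6,5) (6,6)] -> total=21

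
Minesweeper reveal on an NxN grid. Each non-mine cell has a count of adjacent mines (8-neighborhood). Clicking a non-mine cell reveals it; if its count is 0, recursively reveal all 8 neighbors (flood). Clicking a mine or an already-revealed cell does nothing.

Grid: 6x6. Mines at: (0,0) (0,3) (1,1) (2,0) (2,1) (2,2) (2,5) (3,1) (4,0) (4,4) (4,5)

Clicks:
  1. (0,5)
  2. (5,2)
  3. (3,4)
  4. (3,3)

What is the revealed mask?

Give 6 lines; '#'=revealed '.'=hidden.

Answer: ....##
....##
......
...##.
.###..
.###..

Derivation:
Click 1 (0,5) count=0: revealed 4 new [(0,4) (0,5) (1,4) (1,5)] -> total=4
Click 2 (5,2) count=0: revealed 6 new [(4,1) (4,2) (4,3) (5,1) (5,2) (5,3)] -> total=10
Click 3 (3,4) count=3: revealed 1 new [(3,4)] -> total=11
Click 4 (3,3) count=2: revealed 1 new [(3,3)] -> total=12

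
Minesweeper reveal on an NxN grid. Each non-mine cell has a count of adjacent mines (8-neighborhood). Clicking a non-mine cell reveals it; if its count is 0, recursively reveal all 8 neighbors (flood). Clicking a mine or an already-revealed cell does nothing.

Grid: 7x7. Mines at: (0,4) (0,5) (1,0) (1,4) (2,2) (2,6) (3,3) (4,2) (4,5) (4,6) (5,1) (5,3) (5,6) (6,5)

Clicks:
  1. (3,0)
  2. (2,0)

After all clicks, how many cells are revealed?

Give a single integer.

Click 1 (3,0) count=0: revealed 6 new [(2,0) (2,1) (3,0) (3,1) (4,0) (4,1)] -> total=6
Click 2 (2,0) count=1: revealed 0 new [(none)] -> total=6

Answer: 6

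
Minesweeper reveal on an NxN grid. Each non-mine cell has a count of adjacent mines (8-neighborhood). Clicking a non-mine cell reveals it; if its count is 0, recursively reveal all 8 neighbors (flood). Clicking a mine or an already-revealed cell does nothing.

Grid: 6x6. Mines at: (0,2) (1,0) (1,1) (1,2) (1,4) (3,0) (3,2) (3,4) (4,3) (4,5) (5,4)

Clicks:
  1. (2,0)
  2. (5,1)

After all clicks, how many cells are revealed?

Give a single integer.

Answer: 7

Derivation:
Click 1 (2,0) count=3: revealed 1 new [(2,0)] -> total=1
Click 2 (5,1) count=0: revealed 6 new [(4,0) (4,1) (4,2) (5,0) (5,1) (5,2)] -> total=7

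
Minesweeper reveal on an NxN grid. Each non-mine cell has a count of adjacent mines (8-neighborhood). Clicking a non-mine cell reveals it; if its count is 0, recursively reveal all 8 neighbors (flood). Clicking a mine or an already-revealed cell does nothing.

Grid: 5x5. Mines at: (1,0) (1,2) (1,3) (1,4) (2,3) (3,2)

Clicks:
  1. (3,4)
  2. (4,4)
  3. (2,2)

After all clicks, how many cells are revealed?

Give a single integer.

Answer: 5

Derivation:
Click 1 (3,4) count=1: revealed 1 new [(3,4)] -> total=1
Click 2 (4,4) count=0: revealed 3 new [(3,3) (4,3) (4,4)] -> total=4
Click 3 (2,2) count=4: revealed 1 new [(2,2)] -> total=5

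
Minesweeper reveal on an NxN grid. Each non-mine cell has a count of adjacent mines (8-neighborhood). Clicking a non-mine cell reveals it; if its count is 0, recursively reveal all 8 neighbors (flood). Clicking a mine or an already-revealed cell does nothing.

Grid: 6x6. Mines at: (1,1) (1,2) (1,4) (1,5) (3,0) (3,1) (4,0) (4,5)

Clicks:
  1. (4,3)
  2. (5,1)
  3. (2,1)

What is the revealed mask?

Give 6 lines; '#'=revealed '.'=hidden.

Click 1 (4,3) count=0: revealed 14 new [(2,2) (2,3) (2,4) (3,2) (3,3) (3,4) (4,1) (4,2) (4,3) (4,4) (5,1) (5,2) (5,3) (5,4)] -> total=14
Click 2 (5,1) count=1: revealed 0 new [(none)] -> total=14
Click 3 (2,1) count=4: revealed 1 new [(2,1)] -> total=15

Answer: ......
......
.####.
..###.
.####.
.####.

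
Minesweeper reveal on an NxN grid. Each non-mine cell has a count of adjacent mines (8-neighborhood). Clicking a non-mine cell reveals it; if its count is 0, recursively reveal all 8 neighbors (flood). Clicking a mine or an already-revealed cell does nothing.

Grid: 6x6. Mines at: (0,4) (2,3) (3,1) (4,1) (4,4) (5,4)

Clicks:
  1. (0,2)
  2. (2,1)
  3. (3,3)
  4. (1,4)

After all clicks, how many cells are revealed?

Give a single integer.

Answer: 13

Derivation:
Click 1 (0,2) count=0: revealed 11 new [(0,0) (0,1) (0,2) (0,3) (1,0) (1,1) (1,2) (1,3) (2,0) (2,1) (2,2)] -> total=11
Click 2 (2,1) count=1: revealed 0 new [(none)] -> total=11
Click 3 (3,3) count=2: revealed 1 new [(3,3)] -> total=12
Click 4 (1,4) count=2: revealed 1 new [(1,4)] -> total=13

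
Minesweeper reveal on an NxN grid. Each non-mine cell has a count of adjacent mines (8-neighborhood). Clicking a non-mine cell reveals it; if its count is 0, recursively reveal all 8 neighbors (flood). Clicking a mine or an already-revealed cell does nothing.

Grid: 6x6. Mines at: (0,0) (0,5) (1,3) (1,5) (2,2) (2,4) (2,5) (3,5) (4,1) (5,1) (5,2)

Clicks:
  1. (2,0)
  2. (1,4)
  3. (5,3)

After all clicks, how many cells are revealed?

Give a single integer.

Answer: 8

Derivation:
Click 1 (2,0) count=0: revealed 6 new [(1,0) (1,1) (2,0) (2,1) (3,0) (3,1)] -> total=6
Click 2 (1,4) count=5: revealed 1 new [(1,4)] -> total=7
Click 3 (5,3) count=1: revealed 1 new [(5,3)] -> total=8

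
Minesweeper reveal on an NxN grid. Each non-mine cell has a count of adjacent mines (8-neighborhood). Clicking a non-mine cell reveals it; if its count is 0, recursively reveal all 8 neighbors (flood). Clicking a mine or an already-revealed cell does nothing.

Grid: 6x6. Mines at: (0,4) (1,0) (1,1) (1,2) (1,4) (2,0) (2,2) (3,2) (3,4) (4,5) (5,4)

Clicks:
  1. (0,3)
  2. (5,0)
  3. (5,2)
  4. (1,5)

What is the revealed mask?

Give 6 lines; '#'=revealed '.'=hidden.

Answer: ...#..
.....#
......
##....
####..
####..

Derivation:
Click 1 (0,3) count=3: revealed 1 new [(0,3)] -> total=1
Click 2 (5,0) count=0: revealed 10 new [(3,0) (3,1) (4,0) (4,1) (4,2) (4,3) (5,0) (5,1) (5,2) (5,3)] -> total=11
Click 3 (5,2) count=0: revealed 0 new [(none)] -> total=11
Click 4 (1,5) count=2: revealed 1 new [(1,5)] -> total=12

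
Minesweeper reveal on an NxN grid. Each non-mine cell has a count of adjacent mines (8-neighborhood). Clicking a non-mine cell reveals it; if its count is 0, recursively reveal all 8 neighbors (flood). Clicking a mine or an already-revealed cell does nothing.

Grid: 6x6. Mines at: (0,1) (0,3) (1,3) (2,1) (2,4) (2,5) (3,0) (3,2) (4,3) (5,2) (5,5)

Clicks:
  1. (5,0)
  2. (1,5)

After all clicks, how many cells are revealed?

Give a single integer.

Click 1 (5,0) count=0: revealed 4 new [(4,0) (4,1) (5,0) (5,1)] -> total=4
Click 2 (1,5) count=2: revealed 1 new [(1,5)] -> total=5

Answer: 5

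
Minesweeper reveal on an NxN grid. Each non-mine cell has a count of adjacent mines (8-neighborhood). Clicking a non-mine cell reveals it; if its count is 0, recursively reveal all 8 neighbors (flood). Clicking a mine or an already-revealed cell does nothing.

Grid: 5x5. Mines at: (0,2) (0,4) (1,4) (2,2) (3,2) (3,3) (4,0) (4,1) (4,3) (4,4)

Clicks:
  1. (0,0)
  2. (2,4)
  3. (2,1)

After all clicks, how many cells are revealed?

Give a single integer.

Answer: 9

Derivation:
Click 1 (0,0) count=0: revealed 8 new [(0,0) (0,1) (1,0) (1,1) (2,0) (2,1) (3,0) (3,1)] -> total=8
Click 2 (2,4) count=2: revealed 1 new [(2,4)] -> total=9
Click 3 (2,1) count=2: revealed 0 new [(none)] -> total=9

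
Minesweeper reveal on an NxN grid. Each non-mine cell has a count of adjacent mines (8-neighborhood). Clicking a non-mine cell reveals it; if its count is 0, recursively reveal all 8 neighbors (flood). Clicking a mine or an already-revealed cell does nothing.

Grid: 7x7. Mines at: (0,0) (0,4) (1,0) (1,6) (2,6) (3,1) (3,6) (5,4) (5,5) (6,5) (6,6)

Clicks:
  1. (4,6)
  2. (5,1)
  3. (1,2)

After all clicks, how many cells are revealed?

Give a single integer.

Click 1 (4,6) count=2: revealed 1 new [(4,6)] -> total=1
Click 2 (5,1) count=0: revealed 12 new [(4,0) (4,1) (4,2) (4,3) (5,0) (5,1) (5,2) (5,3) (6,0) (6,1) (6,2) (6,3)] -> total=13
Click 3 (1,2) count=0: revealed 19 new [(0,1) (0,2) (0,3) (1,1) (1,2) (1,3) (1,4) (1,5) (2,1) (2,2) (2,3) (2,4) (2,5) (3,2) (3,3) (3,4) (3,5) (4,4) (4,5)] -> total=32

Answer: 32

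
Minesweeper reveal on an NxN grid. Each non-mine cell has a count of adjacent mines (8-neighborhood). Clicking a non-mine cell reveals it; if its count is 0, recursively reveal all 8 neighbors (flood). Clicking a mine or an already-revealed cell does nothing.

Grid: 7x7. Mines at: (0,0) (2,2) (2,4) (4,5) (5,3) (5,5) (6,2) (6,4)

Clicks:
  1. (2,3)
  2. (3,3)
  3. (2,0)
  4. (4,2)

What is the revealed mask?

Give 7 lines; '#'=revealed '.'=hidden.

Click 1 (2,3) count=2: revealed 1 new [(2,3)] -> total=1
Click 2 (3,3) count=2: revealed 1 new [(3,3)] -> total=2
Click 3 (2,0) count=0: revealed 15 new [(1,0) (1,1) (2,0) (2,1) (3,0) (3,1) (3,2) (4,0) (4,1) (4,2) (5,0) (5,1) (5,2) (6,0) (6,1)] -> total=17
Click 4 (4,2) count=1: revealed 0 new [(none)] -> total=17

Answer: .......
##.....
##.#...
####...
###....
###....
##.....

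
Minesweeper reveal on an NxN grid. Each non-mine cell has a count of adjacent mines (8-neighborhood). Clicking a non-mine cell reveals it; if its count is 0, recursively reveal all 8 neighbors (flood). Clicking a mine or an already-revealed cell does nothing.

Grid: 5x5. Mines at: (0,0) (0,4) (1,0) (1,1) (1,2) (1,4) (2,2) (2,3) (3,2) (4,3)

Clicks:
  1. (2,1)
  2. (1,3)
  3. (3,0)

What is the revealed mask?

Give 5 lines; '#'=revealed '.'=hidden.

Click 1 (2,1) count=5: revealed 1 new [(2,1)] -> total=1
Click 2 (1,3) count=5: revealed 1 new [(1,3)] -> total=2
Click 3 (3,0) count=0: revealed 5 new [(2,0) (3,0) (3,1) (4,0) (4,1)] -> total=7

Answer: .....
...#.
##...
##...
##...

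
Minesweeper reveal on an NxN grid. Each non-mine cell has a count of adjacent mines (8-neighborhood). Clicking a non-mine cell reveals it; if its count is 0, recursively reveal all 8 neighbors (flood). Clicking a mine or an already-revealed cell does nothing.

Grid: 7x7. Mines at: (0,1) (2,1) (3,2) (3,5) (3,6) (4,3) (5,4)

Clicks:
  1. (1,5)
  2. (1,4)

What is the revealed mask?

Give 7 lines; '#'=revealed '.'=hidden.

Click 1 (1,5) count=0: revealed 15 new [(0,2) (0,3) (0,4) (0,5) (0,6) (1,2) (1,3) (1,4) (1,5) (1,6) (2,2) (2,3) (2,4) (2,5) (2,6)] -> total=15
Click 2 (1,4) count=0: revealed 0 new [(none)] -> total=15

Answer: ..#####
..#####
..#####
.......
.......
.......
.......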